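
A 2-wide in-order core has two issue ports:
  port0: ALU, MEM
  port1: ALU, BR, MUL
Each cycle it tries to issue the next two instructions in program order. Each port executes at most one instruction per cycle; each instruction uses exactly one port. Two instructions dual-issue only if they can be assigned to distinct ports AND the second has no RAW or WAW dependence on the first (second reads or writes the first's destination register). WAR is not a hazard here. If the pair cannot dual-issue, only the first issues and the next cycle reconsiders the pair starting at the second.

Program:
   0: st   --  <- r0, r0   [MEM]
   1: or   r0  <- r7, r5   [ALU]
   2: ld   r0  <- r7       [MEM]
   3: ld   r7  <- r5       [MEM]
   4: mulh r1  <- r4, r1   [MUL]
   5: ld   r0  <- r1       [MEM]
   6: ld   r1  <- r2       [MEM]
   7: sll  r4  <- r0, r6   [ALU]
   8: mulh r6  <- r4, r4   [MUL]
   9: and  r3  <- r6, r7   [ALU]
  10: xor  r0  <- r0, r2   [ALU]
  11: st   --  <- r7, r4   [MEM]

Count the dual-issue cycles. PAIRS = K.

  cy0 -> i0&i1 (st.MEM+or.ALU) 2-wide
  cy1 -> i2 (ld.MEM) no-port MEM/MEM
  cy2 -> i3&i4 (ld.MEM+mulh.MUL) 2-wide
  cy3 -> i5 (ld.MEM) no-port MEM/MEM
  cy4 -> i6&i7 (ld.MEM+sll.ALU) 2-wide
  cy5 -> i8 (mulh.MUL) RAW r6
  cy6 -> i9&i10 (and.ALU+xor.ALU) 2-wide
  cy7 -> i11 (st.MEM) tail

PAIRS = 4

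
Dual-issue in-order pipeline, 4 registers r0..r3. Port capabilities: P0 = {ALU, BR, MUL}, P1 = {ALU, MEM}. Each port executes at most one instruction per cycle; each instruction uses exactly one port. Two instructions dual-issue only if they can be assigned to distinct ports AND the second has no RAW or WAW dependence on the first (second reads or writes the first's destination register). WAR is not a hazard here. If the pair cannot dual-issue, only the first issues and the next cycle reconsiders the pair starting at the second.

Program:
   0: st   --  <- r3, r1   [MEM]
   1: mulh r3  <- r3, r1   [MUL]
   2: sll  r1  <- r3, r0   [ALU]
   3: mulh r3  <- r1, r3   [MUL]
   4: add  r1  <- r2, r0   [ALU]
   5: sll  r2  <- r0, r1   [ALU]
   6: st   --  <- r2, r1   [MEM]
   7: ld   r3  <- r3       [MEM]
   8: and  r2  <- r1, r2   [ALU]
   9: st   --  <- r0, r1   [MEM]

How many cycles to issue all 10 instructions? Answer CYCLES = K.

#0 head=0: st/mulh i0/i1 dual
#1 head=2: sll i2 RAW r1
#2 head=3: mulh/add i3/i4 dual
#3 head=5: sll i5 RAW r2
#4 head=6: st i6 no-port MEM/MEM
#5 head=7: ld/and i7/i8 dual
#6 head=9: st i9 tail

CYCLES = 7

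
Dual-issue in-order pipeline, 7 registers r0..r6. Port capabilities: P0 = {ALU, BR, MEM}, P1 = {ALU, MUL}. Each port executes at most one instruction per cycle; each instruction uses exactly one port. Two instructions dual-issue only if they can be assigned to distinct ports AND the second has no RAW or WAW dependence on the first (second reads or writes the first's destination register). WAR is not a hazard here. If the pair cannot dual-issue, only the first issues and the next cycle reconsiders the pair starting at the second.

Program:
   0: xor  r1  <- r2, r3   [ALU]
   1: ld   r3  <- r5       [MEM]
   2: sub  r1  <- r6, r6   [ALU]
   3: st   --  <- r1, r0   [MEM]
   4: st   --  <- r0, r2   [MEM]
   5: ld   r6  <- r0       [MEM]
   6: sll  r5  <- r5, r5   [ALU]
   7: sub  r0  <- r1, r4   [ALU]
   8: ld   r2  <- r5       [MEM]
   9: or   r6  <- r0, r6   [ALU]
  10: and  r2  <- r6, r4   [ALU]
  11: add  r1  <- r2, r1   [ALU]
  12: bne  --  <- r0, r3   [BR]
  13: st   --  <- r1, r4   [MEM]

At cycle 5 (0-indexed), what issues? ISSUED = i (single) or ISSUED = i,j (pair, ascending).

#0 head=0: xor ld i0+i1 pair
#1 head=2: sub i2 RAW r1
#2 head=3: st i3 no-port MEM/MEM
#3 head=4: st i4 no-port MEM/MEM
#4 head=5: ld sll i5+i6 pair
#5 head=7: sub ld i7+i8 pair
#6 head=9: or i9 RAW r6
#7 head=10: and i10 RAW r2
#8 head=11: add bne i11+i12 pair
#9 head=13: st i13 tail

ISSUED = 7,8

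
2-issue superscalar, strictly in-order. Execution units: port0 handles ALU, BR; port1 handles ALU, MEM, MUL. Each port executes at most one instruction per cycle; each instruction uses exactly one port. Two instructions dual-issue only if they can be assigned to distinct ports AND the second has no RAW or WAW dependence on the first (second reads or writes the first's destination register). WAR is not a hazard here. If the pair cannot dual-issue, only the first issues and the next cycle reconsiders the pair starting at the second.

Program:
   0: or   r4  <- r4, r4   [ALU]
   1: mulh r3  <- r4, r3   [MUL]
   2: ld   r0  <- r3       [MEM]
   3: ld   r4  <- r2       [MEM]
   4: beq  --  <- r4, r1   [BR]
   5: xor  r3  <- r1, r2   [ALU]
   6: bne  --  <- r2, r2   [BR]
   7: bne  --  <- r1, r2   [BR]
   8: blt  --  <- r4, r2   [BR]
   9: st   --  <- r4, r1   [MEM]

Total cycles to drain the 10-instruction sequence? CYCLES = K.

[0] i0  or  -- RAW r4
[1] i1  mulh  -- no-port MUL/MEM
[2] i2  ld  -- no-port MEM/MEM
[3] i3  ld  -- RAW r4
[4] i4,i5  beq;xor  -- 2-wide
[5] i6  bne  -- no-port BR/BR
[6] i7  bne  -- no-port BR/BR
[7] i8,i9  blt;st  -- 2-wide

CYCLES = 8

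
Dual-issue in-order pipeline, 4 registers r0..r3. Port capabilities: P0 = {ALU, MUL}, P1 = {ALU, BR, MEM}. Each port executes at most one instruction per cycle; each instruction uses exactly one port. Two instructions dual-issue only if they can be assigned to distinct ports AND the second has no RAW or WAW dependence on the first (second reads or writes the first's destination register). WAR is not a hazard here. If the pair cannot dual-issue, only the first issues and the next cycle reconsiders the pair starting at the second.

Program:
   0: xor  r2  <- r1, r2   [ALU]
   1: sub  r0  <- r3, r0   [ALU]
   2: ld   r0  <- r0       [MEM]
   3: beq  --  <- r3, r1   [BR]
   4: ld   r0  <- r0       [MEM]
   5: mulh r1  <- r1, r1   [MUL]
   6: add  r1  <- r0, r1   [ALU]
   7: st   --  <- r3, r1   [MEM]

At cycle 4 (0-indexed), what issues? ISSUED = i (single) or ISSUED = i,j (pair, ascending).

ISSUED = 6

[0] i0,i1  xor.ALU+sub.ALU  -- dual
[1] i2  ld.MEM  -- no-port MEM/BR
[2] i3  beq.BR  -- no-port BR/MEM
[3] i4,i5  ld.MEM+mulh.MUL  -- dual
[4] i6  add.ALU  -- RAW r1
[5] i7  st.MEM  -- tail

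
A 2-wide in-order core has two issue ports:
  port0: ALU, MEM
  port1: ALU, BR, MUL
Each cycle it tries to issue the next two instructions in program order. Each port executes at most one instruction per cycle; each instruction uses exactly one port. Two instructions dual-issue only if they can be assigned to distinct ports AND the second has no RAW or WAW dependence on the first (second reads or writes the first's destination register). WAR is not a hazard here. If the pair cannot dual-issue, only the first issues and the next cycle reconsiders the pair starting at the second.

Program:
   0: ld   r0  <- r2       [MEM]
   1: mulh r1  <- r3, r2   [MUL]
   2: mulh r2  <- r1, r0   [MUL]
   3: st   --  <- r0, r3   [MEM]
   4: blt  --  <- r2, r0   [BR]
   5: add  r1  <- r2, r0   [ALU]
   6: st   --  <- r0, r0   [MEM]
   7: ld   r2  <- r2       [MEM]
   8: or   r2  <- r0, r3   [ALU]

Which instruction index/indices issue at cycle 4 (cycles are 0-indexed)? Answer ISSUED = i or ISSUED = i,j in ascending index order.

ISSUED = 7

t=0 i0+i1:ld mulh ; pair
t=1 i2+i3:mulh st ; pair
t=2 i4+i5:blt add ; pair
t=3 i6:st ; no-port MEM/MEM
t=4 i7:ld ; WAW r2
t=5 i8:or ; tail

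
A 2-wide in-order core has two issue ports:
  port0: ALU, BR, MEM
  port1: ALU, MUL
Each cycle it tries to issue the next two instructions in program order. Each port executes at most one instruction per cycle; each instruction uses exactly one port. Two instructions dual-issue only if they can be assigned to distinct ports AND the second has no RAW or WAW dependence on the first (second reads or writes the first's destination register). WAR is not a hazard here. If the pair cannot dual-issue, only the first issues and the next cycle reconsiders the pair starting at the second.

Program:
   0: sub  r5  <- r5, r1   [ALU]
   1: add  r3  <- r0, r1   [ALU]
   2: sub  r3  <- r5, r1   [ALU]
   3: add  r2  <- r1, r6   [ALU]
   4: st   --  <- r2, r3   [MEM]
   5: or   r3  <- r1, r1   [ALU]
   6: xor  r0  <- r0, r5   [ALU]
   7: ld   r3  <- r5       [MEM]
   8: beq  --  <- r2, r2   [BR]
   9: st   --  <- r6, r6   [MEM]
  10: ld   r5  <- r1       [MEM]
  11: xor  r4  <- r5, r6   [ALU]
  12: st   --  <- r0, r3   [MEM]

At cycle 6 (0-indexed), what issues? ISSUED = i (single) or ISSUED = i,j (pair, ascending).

ISSUED = 10

c0: i0&i1 sub.ALU/add.ALU  2-wide
c1: i2&i3 sub.ALU/add.ALU  2-wide
c2: i4&i5 st.MEM/or.ALU  2-wide
c3: i6&i7 xor.ALU/ld.MEM  2-wide
c4: i8 beq.BR  no-port BR/MEM
c5: i9 st.MEM  no-port MEM/MEM
c6: i10 ld.MEM  RAW r5
c7: i11&i12 xor.ALU/st.MEM  2-wide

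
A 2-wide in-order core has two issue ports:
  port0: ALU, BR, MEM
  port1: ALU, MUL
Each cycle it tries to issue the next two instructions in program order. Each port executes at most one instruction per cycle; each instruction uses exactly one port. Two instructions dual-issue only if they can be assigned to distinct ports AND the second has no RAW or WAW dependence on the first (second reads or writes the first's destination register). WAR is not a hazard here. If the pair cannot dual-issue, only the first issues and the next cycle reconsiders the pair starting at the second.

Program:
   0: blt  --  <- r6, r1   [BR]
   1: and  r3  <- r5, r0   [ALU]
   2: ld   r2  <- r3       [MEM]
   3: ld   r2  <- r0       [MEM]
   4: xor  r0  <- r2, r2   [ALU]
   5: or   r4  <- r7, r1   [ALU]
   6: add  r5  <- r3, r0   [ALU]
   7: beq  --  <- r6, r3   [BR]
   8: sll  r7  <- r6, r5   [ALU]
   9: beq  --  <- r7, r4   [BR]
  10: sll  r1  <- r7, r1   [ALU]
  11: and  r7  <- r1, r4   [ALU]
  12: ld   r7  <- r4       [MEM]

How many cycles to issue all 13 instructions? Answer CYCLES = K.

CYCLES = 9

#0 head=0: blt.BR+and.ALU i0/i1 dual
#1 head=2: ld.MEM i2 no-port MEM/MEM
#2 head=3: ld.MEM i3 RAW r2
#3 head=4: xor.ALU+or.ALU i4/i5 dual
#4 head=6: add.ALU+beq.BR i6/i7 dual
#5 head=8: sll.ALU i8 RAW r7
#6 head=9: beq.BR+sll.ALU i9/i10 dual
#7 head=11: and.ALU i11 WAW r7
#8 head=12: ld.MEM i12 tail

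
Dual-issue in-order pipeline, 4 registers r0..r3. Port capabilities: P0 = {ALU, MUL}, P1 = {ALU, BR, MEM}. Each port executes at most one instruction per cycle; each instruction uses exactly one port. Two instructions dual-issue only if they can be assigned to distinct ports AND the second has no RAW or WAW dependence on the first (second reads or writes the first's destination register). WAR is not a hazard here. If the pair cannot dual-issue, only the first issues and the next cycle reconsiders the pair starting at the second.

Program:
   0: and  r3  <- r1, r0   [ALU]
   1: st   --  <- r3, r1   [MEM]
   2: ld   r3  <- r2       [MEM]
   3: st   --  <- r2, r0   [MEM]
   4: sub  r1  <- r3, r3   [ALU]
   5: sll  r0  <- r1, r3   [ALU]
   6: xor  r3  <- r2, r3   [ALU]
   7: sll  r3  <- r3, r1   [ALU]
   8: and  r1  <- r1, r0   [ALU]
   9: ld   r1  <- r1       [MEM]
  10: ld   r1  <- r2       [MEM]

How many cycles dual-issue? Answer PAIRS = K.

  cy0 -> i0 (and) RAW r3
  cy1 -> i1 (st) no-port MEM/MEM
  cy2 -> i2 (ld) no-port MEM/MEM
  cy3 -> i3,i4 (st;sub) 2-wide
  cy4 -> i5,i6 (sll;xor) 2-wide
  cy5 -> i7,i8 (sll;and) 2-wide
  cy6 -> i9 (ld) no-port MEM/MEM
  cy7 -> i10 (ld) tail

PAIRS = 3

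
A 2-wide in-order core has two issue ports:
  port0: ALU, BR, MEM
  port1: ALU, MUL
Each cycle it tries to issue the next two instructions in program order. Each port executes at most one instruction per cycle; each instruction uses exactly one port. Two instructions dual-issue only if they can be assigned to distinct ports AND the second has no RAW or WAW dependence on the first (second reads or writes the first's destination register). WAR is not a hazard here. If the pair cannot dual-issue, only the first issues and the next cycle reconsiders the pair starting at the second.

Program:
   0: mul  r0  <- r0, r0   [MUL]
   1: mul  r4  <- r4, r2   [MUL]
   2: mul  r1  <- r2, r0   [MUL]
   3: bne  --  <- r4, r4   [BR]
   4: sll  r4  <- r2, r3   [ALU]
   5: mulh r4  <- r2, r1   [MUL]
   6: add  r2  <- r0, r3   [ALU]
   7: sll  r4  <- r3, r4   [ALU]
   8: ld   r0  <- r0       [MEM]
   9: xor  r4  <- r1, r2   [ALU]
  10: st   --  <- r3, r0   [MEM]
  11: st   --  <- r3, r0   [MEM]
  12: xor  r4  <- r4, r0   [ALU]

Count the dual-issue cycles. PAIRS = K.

c0: i0 mul  no-port MUL/MUL
c1: i1 mul  no-port MUL/MUL
c2: i2&i3 mul/bne  pair
c3: i4 sll  WAW r4
c4: i5&i6 mulh/add  pair
c5: i7&i8 sll/ld  pair
c6: i9&i10 xor/st  pair
c7: i11&i12 st/xor  pair

PAIRS = 5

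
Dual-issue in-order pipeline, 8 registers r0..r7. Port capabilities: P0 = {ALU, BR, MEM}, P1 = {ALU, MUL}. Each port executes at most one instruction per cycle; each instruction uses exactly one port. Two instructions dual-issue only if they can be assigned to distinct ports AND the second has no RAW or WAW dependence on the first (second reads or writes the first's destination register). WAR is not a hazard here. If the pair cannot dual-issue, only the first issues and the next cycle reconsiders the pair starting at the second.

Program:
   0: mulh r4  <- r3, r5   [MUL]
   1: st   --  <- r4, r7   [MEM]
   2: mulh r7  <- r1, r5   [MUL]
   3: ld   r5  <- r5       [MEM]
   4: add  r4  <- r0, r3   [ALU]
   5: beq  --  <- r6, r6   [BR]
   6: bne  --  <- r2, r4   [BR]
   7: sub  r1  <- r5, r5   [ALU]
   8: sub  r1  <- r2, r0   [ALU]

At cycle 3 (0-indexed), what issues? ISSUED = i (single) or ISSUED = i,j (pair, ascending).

ISSUED = 5

  cy0 -> i0 (mulh.MUL) RAW r4
  cy1 -> i1/i2 (st.MEM+mulh.MUL) pair
  cy2 -> i3/i4 (ld.MEM+add.ALU) pair
  cy3 -> i5 (beq.BR) no-port BR/BR
  cy4 -> i6/i7 (bne.BR+sub.ALU) pair
  cy5 -> i8 (sub.ALU) tail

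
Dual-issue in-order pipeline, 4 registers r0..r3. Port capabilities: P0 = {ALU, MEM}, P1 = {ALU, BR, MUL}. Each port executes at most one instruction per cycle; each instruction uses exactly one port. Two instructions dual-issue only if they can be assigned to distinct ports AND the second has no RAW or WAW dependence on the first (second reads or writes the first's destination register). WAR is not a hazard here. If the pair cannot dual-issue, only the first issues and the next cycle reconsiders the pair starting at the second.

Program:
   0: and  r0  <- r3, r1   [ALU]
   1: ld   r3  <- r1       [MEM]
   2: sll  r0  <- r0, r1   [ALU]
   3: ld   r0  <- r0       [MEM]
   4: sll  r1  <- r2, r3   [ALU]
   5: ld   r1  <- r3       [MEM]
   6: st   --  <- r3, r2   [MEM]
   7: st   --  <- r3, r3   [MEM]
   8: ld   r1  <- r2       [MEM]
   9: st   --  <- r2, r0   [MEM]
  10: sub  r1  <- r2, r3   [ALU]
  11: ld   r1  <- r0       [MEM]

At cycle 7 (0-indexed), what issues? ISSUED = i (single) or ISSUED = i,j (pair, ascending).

[0] i0/i1  and/ld  -- pair
[1] i2  sll  -- RAW+WAW r0
[2] i3/i4  ld/sll  -- pair
[3] i5  ld  -- no-port MEM/MEM
[4] i6  st  -- no-port MEM/MEM
[5] i7  st  -- no-port MEM/MEM
[6] i8  ld  -- no-port MEM/MEM
[7] i9/i10  st/sub  -- pair
[8] i11  ld  -- tail

ISSUED = 9,10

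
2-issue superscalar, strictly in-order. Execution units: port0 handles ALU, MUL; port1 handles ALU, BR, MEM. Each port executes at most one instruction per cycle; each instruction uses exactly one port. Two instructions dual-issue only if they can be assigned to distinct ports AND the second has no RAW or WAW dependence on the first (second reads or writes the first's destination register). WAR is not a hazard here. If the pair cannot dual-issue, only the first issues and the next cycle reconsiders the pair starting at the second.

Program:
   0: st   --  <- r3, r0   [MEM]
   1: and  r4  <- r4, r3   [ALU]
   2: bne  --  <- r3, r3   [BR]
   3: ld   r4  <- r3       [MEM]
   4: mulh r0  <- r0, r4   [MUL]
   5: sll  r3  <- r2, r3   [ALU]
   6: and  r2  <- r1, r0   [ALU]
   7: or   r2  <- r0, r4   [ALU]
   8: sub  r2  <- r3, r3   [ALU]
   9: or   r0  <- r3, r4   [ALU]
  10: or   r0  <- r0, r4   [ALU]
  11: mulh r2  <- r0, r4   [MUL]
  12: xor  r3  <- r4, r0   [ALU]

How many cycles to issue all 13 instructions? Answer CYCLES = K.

0. st+and @i0/i1  | pair
1. bne @i2  | no-port BR/MEM
2. ld @i3  | RAW r4
3. mulh+sll @i4/i5  | pair
4. and @i6  | WAW r2
5. or @i7  | WAW r2
6. sub+or @i8/i9  | pair
7. or @i10  | RAW r0
8. mulh+xor @i11/i12  | pair

CYCLES = 9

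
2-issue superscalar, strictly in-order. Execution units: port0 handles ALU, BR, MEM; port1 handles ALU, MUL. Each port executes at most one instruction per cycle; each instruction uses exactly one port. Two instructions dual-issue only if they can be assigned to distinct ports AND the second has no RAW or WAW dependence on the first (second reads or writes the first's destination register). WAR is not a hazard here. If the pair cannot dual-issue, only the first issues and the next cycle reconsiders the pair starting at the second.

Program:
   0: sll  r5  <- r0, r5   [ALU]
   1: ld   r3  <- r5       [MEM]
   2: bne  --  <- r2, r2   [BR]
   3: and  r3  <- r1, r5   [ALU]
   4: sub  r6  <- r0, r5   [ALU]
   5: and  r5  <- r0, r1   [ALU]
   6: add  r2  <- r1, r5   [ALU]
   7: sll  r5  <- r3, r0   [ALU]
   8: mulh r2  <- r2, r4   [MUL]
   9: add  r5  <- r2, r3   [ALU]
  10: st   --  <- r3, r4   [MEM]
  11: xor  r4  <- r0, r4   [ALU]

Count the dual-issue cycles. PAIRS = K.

PAIRS = 4

c0: i0 sll.ALU  RAW r5
c1: i1 ld.MEM  no-port MEM/BR
c2: i2,i3 bne.BR+and.ALU  2-wide
c3: i4,i5 sub.ALU+and.ALU  2-wide
c4: i6,i7 add.ALU+sll.ALU  2-wide
c5: i8 mulh.MUL  RAW r2
c6: i9,i10 add.ALU+st.MEM  2-wide
c7: i11 xor.ALU  tail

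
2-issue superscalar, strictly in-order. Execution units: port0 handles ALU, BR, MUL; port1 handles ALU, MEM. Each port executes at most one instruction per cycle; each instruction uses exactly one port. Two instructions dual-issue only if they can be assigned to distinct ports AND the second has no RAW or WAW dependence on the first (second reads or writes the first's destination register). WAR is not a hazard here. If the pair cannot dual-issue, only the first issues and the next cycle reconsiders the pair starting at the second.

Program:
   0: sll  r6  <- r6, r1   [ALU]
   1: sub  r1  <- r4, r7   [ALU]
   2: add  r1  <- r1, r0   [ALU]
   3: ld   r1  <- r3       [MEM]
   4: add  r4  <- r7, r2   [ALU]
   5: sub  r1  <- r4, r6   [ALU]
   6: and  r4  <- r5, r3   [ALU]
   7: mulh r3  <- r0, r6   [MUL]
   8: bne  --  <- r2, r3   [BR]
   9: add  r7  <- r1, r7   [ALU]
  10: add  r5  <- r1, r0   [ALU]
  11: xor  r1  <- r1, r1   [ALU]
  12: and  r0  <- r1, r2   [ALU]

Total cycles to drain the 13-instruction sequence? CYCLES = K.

0. sll.ALU;sub.ALU @i0&i1  | 2-wide
1. add.ALU @i2  | WAW r1
2. ld.MEM;add.ALU @i3&i4  | 2-wide
3. sub.ALU;and.ALU @i5&i6  | 2-wide
4. mulh.MUL @i7  | no-port MUL/BR
5. bne.BR;add.ALU @i8&i9  | 2-wide
6. add.ALU;xor.ALU @i10&i11  | 2-wide
7. and.ALU @i12  | tail

CYCLES = 8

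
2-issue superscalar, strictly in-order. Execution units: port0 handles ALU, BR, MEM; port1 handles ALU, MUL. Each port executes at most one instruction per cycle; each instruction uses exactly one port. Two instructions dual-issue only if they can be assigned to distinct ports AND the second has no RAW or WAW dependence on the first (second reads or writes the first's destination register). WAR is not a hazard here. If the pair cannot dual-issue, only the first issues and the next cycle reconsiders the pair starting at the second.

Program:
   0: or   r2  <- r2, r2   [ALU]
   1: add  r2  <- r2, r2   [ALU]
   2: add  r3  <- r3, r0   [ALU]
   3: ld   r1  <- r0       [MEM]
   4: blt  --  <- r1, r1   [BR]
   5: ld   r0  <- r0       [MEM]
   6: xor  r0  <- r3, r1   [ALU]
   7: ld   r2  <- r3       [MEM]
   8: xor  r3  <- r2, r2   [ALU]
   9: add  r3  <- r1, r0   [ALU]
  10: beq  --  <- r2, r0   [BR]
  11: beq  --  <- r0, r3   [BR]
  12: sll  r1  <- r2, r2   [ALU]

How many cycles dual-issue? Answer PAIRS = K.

c0: i0 or  RAW+WAW r2
c1: i1+i2 add+add  2-wide
c2: i3 ld  no-port MEM/BR
c3: i4 blt  no-port BR/MEM
c4: i5 ld  WAW r0
c5: i6+i7 xor+ld  2-wide
c6: i8 xor  WAW r3
c7: i9+i10 add+beq  2-wide
c8: i11+i12 beq+sll  2-wide

PAIRS = 4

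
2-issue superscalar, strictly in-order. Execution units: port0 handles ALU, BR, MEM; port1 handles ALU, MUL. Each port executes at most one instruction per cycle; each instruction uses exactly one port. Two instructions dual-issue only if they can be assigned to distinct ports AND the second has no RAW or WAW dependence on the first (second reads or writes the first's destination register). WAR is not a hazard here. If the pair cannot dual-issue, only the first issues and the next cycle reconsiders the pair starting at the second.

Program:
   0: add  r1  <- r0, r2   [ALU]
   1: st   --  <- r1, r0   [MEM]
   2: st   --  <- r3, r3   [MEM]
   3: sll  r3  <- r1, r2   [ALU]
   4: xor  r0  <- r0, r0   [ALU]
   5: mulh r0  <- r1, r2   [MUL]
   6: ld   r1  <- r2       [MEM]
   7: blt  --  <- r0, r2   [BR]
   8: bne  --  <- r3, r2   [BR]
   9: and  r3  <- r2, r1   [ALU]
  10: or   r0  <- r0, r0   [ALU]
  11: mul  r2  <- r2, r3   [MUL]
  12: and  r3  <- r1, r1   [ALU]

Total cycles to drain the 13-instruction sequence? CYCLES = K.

0. add @i0  | RAW r1
1. st @i1  | no-port MEM/MEM
2. st sll @i2&i3  | pair
3. xor @i4  | WAW r0
4. mulh ld @i5&i6  | pair
5. blt @i7  | no-port BR/BR
6. bne and @i8&i9  | pair
7. or mul @i10&i11  | pair
8. and @i12  | tail

CYCLES = 9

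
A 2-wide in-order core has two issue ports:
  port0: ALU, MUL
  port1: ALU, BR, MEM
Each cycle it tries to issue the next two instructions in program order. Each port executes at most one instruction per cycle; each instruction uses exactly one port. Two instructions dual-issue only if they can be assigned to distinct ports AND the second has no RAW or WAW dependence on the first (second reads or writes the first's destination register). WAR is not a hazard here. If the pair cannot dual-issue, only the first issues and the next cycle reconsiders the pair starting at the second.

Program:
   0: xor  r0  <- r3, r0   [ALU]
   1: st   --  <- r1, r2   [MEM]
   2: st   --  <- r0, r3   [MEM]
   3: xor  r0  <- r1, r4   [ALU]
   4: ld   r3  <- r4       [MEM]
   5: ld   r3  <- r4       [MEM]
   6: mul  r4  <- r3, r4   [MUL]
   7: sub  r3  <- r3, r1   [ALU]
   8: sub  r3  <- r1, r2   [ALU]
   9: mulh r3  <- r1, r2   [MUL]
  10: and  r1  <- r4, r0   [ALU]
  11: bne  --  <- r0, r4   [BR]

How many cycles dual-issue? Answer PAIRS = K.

[0] i0,i1  xor/st  -- 2-wide
[1] i2,i3  st/xor  -- 2-wide
[2] i4  ld  -- no-port MEM/MEM
[3] i5  ld  -- RAW r3
[4] i6,i7  mul/sub  -- 2-wide
[5] i8  sub  -- WAW r3
[6] i9,i10  mulh/and  -- 2-wide
[7] i11  bne  -- tail

PAIRS = 4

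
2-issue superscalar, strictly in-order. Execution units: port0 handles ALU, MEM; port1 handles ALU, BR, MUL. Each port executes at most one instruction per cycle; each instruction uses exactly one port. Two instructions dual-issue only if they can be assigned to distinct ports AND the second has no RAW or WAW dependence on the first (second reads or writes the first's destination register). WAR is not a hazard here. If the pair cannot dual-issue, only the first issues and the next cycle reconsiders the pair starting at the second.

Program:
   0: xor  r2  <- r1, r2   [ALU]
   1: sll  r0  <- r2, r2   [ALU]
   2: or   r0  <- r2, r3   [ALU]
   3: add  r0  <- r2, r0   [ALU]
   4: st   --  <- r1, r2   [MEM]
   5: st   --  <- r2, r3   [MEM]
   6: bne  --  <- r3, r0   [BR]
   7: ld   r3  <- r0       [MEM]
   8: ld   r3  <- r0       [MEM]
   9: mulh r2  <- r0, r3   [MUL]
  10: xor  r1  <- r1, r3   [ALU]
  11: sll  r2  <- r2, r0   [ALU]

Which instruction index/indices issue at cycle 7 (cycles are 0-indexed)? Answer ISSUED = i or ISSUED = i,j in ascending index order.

  cy0 -> i0 (xor) RAW r2
  cy1 -> i1 (sll) WAW r0
  cy2 -> i2 (or) RAW+WAW r0
  cy3 -> i3/i4 (add+st) 2-wide
  cy4 -> i5/i6 (st+bne) 2-wide
  cy5 -> i7 (ld) no-port MEM/MEM
  cy6 -> i8 (ld) RAW r3
  cy7 -> i9/i10 (mulh+xor) 2-wide
  cy8 -> i11 (sll) tail

ISSUED = 9,10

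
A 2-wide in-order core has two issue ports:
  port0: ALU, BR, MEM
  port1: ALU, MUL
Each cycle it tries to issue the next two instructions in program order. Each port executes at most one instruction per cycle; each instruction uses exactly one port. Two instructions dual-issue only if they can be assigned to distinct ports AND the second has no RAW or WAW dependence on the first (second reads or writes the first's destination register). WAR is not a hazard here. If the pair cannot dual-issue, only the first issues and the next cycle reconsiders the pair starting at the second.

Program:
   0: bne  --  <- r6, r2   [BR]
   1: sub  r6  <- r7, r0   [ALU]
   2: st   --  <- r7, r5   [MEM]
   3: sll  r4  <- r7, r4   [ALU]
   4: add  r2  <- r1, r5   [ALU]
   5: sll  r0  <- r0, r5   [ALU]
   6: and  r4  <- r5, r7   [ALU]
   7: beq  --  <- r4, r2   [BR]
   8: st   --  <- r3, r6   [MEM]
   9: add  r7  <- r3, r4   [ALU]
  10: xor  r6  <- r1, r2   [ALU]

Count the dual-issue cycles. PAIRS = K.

PAIRS = 4

t=0 i0+i1:bne.BR+sub.ALU ; 2-wide
t=1 i2+i3:st.MEM+sll.ALU ; 2-wide
t=2 i4+i5:add.ALU+sll.ALU ; 2-wide
t=3 i6:and.ALU ; RAW r4
t=4 i7:beq.BR ; no-port BR/MEM
t=5 i8+i9:st.MEM+add.ALU ; 2-wide
t=6 i10:xor.ALU ; tail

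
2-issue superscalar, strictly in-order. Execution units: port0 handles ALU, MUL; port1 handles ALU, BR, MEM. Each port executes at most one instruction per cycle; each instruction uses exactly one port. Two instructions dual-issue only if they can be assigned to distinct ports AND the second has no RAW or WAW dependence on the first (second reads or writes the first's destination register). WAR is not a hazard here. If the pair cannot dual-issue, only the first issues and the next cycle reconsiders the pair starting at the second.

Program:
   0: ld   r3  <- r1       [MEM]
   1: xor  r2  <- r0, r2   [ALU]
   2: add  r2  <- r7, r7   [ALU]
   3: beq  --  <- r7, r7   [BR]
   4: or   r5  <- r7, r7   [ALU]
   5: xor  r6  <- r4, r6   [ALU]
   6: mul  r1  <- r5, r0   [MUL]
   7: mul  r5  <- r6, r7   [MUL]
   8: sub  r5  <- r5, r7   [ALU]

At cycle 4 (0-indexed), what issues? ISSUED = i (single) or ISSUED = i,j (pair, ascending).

c0: i0&i1 ld+xor  pair
c1: i2&i3 add+beq  pair
c2: i4&i5 or+xor  pair
c3: i6 mul  no-port MUL/MUL
c4: i7 mul  RAW+WAW r5
c5: i8 sub  tail

ISSUED = 7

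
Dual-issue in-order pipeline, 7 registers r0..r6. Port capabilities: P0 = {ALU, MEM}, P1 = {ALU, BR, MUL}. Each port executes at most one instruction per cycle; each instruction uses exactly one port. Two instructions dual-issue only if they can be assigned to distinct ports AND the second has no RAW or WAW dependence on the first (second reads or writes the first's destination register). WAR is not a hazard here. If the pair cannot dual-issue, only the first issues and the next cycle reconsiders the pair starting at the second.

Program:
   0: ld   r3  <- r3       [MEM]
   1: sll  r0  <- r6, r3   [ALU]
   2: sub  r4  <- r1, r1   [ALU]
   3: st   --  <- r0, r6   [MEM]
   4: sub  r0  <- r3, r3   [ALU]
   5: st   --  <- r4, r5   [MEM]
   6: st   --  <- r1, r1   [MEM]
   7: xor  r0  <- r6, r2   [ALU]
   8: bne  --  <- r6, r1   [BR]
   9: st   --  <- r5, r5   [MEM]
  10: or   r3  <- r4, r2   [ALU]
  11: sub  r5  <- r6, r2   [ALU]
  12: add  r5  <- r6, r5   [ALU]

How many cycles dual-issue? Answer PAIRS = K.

PAIRS = 5

c0: i0 ld  RAW r3
c1: i1+i2 sll;sub  dual
c2: i3+i4 st;sub  dual
c3: i5 st  no-port MEM/MEM
c4: i6+i7 st;xor  dual
c5: i8+i9 bne;st  dual
c6: i10+i11 or;sub  dual
c7: i12 add  tail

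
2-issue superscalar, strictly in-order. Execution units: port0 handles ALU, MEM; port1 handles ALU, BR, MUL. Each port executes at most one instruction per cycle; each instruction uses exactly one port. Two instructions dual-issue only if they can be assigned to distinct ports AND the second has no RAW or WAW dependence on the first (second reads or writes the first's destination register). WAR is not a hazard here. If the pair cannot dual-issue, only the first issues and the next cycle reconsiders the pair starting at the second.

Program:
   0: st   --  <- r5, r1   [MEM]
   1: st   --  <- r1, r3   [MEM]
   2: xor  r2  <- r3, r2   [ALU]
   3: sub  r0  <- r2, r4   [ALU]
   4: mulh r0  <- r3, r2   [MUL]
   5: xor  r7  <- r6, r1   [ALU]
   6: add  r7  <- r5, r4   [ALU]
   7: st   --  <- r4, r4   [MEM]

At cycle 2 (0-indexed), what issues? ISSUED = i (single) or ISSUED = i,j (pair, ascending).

ISSUED = 3

0. st.MEM @i0  | no-port MEM/MEM
1. st.MEM/xor.ALU @i1+i2  | dual
2. sub.ALU @i3  | WAW r0
3. mulh.MUL/xor.ALU @i4+i5  | dual
4. add.ALU/st.MEM @i6+i7  | dual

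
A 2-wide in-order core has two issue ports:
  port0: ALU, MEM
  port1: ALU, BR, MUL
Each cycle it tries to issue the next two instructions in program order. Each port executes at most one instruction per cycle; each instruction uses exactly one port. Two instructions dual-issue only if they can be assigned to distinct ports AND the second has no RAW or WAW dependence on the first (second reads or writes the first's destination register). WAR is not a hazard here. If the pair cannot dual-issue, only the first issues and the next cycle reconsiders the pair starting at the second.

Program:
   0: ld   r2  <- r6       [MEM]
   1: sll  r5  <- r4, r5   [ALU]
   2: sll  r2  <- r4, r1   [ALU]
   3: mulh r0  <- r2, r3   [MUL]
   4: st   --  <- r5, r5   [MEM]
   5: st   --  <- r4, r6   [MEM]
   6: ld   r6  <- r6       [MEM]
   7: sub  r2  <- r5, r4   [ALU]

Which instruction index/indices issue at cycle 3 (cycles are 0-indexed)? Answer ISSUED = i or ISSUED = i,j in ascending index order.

ISSUED = 5

0. ld.MEM;sll.ALU @i0&i1  | pair
1. sll.ALU @i2  | RAW r2
2. mulh.MUL;st.MEM @i3&i4  | pair
3. st.MEM @i5  | no-port MEM/MEM
4. ld.MEM;sub.ALU @i6&i7  | pair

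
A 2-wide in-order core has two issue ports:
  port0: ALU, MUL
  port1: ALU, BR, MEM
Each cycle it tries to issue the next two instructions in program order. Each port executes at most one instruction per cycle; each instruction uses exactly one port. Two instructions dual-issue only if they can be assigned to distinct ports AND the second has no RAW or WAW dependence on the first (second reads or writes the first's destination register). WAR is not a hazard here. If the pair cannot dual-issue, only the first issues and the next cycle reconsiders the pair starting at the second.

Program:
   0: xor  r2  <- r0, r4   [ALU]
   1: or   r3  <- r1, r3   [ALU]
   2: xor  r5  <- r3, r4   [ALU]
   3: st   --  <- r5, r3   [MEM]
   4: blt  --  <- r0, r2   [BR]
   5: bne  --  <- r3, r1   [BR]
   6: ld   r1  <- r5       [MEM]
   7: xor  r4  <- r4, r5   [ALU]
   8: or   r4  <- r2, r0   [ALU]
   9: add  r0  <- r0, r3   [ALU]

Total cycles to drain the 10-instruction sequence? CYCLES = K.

[0] i0,i1  xor.ALU+or.ALU  -- 2-wide
[1] i2  xor.ALU  -- RAW r5
[2] i3  st.MEM  -- no-port MEM/BR
[3] i4  blt.BR  -- no-port BR/BR
[4] i5  bne.BR  -- no-port BR/MEM
[5] i6,i7  ld.MEM+xor.ALU  -- 2-wide
[6] i8,i9  or.ALU+add.ALU  -- 2-wide

CYCLES = 7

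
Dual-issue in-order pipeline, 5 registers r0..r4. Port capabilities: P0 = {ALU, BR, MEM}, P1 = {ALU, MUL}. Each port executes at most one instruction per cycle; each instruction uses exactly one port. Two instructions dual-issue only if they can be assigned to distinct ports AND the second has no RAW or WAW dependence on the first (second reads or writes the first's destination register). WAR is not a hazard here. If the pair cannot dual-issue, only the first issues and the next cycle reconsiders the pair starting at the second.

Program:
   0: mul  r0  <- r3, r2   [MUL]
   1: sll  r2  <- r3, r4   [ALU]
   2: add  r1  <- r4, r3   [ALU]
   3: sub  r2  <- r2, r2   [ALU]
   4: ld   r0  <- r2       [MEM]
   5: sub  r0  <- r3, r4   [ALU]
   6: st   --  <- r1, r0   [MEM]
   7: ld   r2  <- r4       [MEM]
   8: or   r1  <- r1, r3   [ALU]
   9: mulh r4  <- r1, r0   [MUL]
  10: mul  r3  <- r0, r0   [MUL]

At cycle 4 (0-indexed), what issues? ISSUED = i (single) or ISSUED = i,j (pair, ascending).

ISSUED = 6

c0: i0+i1 mul sll  dual
c1: i2+i3 add sub  dual
c2: i4 ld  WAW r0
c3: i5 sub  RAW r0
c4: i6 st  no-port MEM/MEM
c5: i7+i8 ld or  dual
c6: i9 mulh  no-port MUL/MUL
c7: i10 mul  tail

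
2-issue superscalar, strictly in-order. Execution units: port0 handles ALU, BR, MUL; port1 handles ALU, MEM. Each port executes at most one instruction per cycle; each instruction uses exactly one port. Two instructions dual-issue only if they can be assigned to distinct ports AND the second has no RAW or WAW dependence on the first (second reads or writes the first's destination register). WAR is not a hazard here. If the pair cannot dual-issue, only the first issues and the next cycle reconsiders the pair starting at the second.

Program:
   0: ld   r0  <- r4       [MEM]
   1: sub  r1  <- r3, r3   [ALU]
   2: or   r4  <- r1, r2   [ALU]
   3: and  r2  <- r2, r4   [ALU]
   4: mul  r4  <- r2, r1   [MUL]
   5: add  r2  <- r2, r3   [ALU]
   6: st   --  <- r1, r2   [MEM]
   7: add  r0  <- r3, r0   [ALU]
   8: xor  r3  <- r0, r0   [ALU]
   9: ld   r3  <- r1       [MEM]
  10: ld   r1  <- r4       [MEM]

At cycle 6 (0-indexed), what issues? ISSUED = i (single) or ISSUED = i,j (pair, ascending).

ISSUED = 9

  cy0 -> i0/i1 (ld;sub) pair
  cy1 -> i2 (or) RAW r4
  cy2 -> i3 (and) RAW r2
  cy3 -> i4/i5 (mul;add) pair
  cy4 -> i6/i7 (st;add) pair
  cy5 -> i8 (xor) WAW r3
  cy6 -> i9 (ld) no-port MEM/MEM
  cy7 -> i10 (ld) tail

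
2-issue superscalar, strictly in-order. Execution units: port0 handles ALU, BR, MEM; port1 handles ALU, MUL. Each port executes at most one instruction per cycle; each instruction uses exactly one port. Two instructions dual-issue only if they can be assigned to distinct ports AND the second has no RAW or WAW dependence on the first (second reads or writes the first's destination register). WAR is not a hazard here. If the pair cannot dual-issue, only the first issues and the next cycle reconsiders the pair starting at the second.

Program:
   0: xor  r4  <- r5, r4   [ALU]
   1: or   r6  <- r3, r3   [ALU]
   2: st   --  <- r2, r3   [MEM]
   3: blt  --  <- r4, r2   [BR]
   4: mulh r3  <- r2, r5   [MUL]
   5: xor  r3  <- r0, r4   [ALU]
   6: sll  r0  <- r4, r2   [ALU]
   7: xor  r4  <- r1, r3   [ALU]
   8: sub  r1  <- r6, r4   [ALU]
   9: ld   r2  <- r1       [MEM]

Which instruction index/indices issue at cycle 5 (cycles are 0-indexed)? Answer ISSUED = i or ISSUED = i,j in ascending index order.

ISSUED = 8

t=0 i0&i1:xor.ALU or.ALU ; 2-wide
t=1 i2:st.MEM ; no-port MEM/BR
t=2 i3&i4:blt.BR mulh.MUL ; 2-wide
t=3 i5&i6:xor.ALU sll.ALU ; 2-wide
t=4 i7:xor.ALU ; RAW r4
t=5 i8:sub.ALU ; RAW r1
t=6 i9:ld.MEM ; tail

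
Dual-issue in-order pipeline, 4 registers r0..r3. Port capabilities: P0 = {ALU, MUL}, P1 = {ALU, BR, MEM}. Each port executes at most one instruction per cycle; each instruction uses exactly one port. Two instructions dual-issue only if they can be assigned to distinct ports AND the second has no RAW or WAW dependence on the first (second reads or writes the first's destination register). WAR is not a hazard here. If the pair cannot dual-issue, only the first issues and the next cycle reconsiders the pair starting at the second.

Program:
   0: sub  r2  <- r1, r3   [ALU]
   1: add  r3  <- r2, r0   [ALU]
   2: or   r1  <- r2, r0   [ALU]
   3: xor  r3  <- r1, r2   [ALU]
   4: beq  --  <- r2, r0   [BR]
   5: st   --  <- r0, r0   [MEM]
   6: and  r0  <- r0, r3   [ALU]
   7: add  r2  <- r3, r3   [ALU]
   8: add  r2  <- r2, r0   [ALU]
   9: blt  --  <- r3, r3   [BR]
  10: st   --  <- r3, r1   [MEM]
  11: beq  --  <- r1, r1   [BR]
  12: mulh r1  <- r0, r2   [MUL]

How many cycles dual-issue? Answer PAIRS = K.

PAIRS = 5

[0] i0  sub  -- RAW r2
[1] i1,i2  add+or  -- pair
[2] i3,i4  xor+beq  -- pair
[3] i5,i6  st+and  -- pair
[4] i7  add  -- RAW+WAW r2
[5] i8,i9  add+blt  -- pair
[6] i10  st  -- no-port MEM/BR
[7] i11,i12  beq+mulh  -- pair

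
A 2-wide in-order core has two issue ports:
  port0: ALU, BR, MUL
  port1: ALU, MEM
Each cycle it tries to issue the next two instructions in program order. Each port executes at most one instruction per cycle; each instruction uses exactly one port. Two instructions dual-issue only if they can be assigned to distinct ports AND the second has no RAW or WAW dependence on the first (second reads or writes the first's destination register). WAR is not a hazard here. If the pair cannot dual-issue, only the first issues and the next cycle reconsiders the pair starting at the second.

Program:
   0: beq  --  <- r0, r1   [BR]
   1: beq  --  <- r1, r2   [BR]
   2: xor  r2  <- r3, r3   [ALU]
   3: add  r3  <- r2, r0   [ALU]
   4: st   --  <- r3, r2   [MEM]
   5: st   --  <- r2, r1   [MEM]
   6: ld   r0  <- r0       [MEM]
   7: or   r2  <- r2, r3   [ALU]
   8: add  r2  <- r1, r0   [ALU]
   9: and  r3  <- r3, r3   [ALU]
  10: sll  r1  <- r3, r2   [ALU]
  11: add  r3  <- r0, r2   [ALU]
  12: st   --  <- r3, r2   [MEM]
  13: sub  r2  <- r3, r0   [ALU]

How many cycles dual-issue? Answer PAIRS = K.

#0 head=0: beq i0 no-port BR/BR
#1 head=1: beq xor i1&i2 2-wide
#2 head=3: add i3 RAW r3
#3 head=4: st i4 no-port MEM/MEM
#4 head=5: st i5 no-port MEM/MEM
#5 head=6: ld or i6&i7 2-wide
#6 head=8: add and i8&i9 2-wide
#7 head=10: sll add i10&i11 2-wide
#8 head=12: st sub i12&i13 2-wide

PAIRS = 5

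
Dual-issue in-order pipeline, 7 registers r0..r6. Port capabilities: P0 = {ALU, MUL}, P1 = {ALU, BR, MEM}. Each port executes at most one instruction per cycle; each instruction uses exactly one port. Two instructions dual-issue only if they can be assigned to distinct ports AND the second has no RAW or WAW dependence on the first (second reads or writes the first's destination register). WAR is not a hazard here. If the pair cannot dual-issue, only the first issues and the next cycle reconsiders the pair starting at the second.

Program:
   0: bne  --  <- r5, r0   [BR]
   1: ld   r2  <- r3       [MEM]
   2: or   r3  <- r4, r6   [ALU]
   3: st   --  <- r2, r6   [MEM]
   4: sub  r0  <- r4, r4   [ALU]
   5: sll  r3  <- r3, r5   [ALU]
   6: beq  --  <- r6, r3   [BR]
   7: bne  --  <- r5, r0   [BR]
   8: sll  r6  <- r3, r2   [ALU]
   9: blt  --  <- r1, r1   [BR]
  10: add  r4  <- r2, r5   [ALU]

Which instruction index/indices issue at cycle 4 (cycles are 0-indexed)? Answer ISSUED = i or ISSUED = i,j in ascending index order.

ISSUED = 6

  cy0 -> i0 (bne.BR) no-port BR/MEM
  cy1 -> i1+i2 (ld.MEM;or.ALU) dual
  cy2 -> i3+i4 (st.MEM;sub.ALU) dual
  cy3 -> i5 (sll.ALU) RAW r3
  cy4 -> i6 (beq.BR) no-port BR/BR
  cy5 -> i7+i8 (bne.BR;sll.ALU) dual
  cy6 -> i9+i10 (blt.BR;add.ALU) dual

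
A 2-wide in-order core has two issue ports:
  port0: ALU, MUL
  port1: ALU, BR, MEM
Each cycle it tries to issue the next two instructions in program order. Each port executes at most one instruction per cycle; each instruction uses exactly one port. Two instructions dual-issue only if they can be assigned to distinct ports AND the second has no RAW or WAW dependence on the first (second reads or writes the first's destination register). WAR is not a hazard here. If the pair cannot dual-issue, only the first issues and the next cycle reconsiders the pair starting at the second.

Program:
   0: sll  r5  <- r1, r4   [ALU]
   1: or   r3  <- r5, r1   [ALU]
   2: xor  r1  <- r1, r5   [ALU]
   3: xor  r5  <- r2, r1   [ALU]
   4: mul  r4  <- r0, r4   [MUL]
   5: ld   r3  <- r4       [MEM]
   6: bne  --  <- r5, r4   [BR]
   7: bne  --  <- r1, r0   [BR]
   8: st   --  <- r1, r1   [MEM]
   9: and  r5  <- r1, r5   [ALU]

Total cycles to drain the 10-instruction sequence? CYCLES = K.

CYCLES = 7

t=0 i0:sll ; RAW r5
t=1 i1+i2:or;xor ; 2-wide
t=2 i3+i4:xor;mul ; 2-wide
t=3 i5:ld ; no-port MEM/BR
t=4 i6:bne ; no-port BR/BR
t=5 i7:bne ; no-port BR/MEM
t=6 i8+i9:st;and ; 2-wide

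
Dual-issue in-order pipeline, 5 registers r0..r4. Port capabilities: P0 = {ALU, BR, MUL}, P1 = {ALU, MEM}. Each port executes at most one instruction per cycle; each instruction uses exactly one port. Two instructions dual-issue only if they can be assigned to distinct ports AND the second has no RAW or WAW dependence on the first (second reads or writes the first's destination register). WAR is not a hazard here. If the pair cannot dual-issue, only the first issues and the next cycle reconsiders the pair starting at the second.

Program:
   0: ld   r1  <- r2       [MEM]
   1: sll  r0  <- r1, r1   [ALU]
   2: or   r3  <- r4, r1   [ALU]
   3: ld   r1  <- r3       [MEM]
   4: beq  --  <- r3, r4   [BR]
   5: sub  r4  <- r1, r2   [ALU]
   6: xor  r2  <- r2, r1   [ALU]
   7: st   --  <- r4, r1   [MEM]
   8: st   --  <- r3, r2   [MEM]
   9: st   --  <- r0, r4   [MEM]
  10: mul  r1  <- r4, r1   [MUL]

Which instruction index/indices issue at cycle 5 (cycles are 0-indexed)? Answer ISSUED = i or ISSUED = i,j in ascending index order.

ISSUED = 8

  cy0 -> i0 (ld) RAW r1
  cy1 -> i1+i2 (sll;or) 2-wide
  cy2 -> i3+i4 (ld;beq) 2-wide
  cy3 -> i5+i6 (sub;xor) 2-wide
  cy4 -> i7 (st) no-port MEM/MEM
  cy5 -> i8 (st) no-port MEM/MEM
  cy6 -> i9+i10 (st;mul) 2-wide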